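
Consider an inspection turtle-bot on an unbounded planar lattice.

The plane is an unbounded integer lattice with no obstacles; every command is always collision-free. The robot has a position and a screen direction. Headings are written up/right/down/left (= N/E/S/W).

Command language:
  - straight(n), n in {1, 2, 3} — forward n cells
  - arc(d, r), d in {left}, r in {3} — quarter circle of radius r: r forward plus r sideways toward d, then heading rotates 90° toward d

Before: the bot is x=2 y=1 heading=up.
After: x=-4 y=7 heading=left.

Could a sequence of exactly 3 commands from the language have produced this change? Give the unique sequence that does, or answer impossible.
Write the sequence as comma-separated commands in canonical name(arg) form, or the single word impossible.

straight(3), arc(left, 3), straight(3)

key: position moved to (-4,7) AND the heading swung to W — translation plus rotation needed
t0: x=2 y=1 heading=up
t=1 straight(3) ⇒ x=2 y=4 heading=up
t=2 arc(left, 3) ⇒ x=-1 y=7 heading=left
t=3 straight(3) ⇒ x=-4 y=7 heading=left
uniquely the one of 64 3-step routes that fits.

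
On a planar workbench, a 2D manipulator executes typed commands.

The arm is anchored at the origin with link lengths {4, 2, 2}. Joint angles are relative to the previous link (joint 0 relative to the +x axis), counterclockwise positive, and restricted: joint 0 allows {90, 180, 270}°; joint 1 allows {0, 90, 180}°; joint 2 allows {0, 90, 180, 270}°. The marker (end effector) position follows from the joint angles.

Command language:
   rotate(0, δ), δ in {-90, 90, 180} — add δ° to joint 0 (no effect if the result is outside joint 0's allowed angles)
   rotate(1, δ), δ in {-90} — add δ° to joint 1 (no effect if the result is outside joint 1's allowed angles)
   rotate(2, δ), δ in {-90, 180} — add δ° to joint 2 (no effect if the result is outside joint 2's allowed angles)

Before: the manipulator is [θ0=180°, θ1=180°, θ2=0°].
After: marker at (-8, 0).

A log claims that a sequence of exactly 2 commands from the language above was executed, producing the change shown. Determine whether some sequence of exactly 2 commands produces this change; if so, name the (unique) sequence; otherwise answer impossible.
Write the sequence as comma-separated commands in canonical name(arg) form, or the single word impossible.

rotate(1, -90), rotate(1, -90)

from: [θ0=180°, θ1=180°, θ2=0°]
step 1 (rotate(1, -90)): [θ0=180°, θ1=90°, θ2=0°]
step 2 (rotate(1, -90)): [θ0=180°, θ1=0°, θ2=0°]
no other 2-command option fits: unique.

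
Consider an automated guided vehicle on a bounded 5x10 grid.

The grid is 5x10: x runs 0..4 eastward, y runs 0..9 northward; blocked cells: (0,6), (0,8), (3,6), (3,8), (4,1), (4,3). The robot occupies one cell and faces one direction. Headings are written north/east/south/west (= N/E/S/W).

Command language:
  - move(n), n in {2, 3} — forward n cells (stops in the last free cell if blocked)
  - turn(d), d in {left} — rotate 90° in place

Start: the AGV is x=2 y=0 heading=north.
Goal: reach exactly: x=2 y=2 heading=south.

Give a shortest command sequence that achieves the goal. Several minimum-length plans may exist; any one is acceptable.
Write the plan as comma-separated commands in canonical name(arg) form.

move(2), turn(left), turn(left)

t0: x=2 y=0 heading=north
t=1 move(2) ⇒ x=2 y=2 heading=north
t=2 turn(left) ⇒ x=2 y=2 heading=west
t=3 turn(left) ⇒ x=2 y=2 heading=south
nothing shorter than 3 reaches the goal.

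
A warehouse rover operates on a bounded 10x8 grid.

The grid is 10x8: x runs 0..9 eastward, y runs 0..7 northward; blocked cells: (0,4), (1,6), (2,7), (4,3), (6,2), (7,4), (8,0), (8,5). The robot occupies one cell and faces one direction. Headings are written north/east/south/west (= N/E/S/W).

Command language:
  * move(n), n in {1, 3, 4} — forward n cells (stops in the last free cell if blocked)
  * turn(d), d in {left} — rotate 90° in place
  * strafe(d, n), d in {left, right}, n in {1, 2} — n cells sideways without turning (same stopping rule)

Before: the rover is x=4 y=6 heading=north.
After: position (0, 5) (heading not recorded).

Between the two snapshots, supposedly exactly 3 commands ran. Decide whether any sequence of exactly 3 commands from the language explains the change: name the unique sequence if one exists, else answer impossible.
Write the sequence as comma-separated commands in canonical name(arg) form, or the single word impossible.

turn(left), strafe(left, 1), move(4)

key: running move(4) before turn(left) would end elsewhere — order is forced
initial: x=4 y=6 heading=north
[1] after turn(left): x=4 y=6 heading=west
[2] after strafe(left, 1): x=4 y=5 heading=west
[3] after move(4): x=0 y=5 heading=west
all 512 alternatives checked — unique.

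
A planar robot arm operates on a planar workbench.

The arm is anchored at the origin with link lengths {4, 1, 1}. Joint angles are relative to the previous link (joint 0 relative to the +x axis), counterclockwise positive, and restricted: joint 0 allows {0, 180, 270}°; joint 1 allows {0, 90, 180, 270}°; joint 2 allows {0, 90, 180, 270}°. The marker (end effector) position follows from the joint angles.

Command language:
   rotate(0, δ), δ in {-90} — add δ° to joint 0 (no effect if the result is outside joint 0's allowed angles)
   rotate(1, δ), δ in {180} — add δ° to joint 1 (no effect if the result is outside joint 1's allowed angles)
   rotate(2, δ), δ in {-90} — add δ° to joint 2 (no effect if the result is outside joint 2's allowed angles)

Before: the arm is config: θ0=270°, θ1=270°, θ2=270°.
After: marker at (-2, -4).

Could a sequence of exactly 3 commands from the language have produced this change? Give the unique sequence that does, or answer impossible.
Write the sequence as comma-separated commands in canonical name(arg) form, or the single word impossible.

t0: config: θ0=270°, θ1=270°, θ2=270°
[1] after rotate(2, -90): config: θ0=270°, θ1=270°, θ2=180°
[2] after rotate(2, -90): config: θ0=270°, θ1=270°, θ2=90°
[3] after rotate(2, -90): config: θ0=270°, θ1=270°, θ2=0°
no rival 3-sequence matches.

rotate(2, -90), rotate(2, -90), rotate(2, -90)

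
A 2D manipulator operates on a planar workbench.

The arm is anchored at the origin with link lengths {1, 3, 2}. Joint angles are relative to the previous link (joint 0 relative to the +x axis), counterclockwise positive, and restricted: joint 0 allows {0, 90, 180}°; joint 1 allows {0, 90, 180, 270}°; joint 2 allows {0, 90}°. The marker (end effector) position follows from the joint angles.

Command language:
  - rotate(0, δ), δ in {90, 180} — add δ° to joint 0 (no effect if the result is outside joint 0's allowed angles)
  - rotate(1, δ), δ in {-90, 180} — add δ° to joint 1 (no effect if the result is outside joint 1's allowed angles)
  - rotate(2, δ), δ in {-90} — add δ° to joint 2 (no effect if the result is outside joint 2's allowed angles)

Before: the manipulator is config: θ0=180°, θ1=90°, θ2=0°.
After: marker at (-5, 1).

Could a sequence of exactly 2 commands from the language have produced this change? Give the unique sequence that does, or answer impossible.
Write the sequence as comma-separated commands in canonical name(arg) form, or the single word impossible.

key: order matters: swapping rotate(0, 180) and rotate(0, 90) lands elsewhere
start: config: θ0=180°, θ1=90°, θ2=0°
step 1 (rotate(0, 180)): config: θ0=0°, θ1=90°, θ2=0°
step 2 (rotate(0, 90)): config: θ0=90°, θ1=90°, θ2=0°
no other 2-command option fits: unique.

rotate(0, 180), rotate(0, 90)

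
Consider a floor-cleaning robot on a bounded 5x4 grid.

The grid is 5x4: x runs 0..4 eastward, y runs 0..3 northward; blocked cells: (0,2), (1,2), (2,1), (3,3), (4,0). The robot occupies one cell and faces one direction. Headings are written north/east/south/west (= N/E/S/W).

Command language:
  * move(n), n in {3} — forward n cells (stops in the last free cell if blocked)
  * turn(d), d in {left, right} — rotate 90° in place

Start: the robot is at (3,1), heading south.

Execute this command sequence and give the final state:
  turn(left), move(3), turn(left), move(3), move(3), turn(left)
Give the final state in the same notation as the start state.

at (4,3), heading west

initial: at (3,1), heading south
1. turn(left) → at (3,1), heading east
2. move(3) → at (4,1), heading east
3. turn(left) → at (4,1), heading north
4. move(3) → at (4,3), heading north
5. move(3) → at (4,3), heading north
6. turn(left) → at (4,3), heading west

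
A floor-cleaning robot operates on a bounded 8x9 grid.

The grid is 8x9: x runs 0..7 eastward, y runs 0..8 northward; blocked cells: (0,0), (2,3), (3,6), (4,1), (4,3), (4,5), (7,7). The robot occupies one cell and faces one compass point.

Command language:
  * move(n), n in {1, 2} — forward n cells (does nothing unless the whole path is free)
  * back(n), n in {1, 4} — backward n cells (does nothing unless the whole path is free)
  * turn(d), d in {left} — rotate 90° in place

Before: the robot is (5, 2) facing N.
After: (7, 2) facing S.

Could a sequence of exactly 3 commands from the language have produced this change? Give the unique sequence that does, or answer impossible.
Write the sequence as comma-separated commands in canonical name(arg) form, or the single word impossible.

all 125 sequences checked — none match.

impossible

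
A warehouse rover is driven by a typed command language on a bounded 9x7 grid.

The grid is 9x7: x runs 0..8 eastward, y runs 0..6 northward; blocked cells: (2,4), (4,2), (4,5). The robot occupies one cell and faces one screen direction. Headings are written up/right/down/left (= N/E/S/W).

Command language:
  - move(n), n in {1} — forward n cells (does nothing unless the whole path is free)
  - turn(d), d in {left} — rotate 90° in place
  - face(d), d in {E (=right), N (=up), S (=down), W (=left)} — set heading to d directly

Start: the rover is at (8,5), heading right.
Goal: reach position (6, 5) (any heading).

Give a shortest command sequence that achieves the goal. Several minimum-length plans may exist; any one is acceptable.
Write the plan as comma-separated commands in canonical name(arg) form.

face(W), move(1), move(1)

from: at (8,5), heading right
1. face(W) → at (8,5), heading left
2. move(1) → at (7,5), heading left
3. move(1) → at (6,5), heading left
nothing shorter than 3 reaches the goal.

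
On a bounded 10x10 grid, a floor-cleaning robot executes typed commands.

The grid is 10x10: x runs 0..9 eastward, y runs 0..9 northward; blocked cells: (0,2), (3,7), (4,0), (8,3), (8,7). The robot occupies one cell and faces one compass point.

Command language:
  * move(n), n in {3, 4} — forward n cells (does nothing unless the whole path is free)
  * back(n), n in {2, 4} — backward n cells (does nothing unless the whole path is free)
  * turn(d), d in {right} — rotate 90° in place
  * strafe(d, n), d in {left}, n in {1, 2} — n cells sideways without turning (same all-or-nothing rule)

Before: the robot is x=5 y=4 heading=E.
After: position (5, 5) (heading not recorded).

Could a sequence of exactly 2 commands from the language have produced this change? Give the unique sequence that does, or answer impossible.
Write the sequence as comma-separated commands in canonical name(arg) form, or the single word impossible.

key: running turn(right) before strafe(left, 1) would end elsewhere — order is forced
from: x=5 y=4 heading=E
1. strafe(left, 1) → x=5 y=5 heading=E
2. turn(right) → x=5 y=5 heading=S
uniquely the one of 49 2-step routes that fits.

strafe(left, 1), turn(right)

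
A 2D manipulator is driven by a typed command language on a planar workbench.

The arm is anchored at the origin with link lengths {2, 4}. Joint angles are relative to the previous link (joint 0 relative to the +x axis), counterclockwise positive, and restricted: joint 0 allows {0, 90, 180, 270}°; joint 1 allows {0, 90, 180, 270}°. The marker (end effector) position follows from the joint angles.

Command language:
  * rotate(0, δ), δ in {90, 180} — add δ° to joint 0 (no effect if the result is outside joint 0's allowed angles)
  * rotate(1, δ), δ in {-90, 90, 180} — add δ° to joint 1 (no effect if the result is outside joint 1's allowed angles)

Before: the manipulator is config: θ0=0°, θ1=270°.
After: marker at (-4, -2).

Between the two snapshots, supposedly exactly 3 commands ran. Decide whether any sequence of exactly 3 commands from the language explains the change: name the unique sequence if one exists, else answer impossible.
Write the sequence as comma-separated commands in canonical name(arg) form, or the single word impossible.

rotate(0, 90), rotate(0, 90), rotate(0, 90)

start: config: θ0=0°, θ1=270°
1. rotate(0, 90) → config: θ0=90°, θ1=270°
2. rotate(0, 90) → config: θ0=180°, θ1=270°
3. rotate(0, 90) → config: θ0=270°, θ1=270°
uniquely the one of 125 3-step routes that fits.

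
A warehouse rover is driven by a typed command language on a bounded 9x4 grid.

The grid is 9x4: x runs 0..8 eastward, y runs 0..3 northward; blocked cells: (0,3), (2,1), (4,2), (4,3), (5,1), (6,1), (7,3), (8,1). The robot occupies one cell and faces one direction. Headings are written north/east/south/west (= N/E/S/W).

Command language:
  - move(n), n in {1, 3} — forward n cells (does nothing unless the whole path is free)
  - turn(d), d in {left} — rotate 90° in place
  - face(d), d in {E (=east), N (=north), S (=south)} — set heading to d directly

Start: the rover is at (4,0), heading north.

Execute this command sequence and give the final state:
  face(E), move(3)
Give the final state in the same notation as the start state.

at (7,0), heading east

from: at (4,0), heading north
t=1 face(E) ⇒ at (4,0), heading east
t=2 move(3) ⇒ at (7,0), heading east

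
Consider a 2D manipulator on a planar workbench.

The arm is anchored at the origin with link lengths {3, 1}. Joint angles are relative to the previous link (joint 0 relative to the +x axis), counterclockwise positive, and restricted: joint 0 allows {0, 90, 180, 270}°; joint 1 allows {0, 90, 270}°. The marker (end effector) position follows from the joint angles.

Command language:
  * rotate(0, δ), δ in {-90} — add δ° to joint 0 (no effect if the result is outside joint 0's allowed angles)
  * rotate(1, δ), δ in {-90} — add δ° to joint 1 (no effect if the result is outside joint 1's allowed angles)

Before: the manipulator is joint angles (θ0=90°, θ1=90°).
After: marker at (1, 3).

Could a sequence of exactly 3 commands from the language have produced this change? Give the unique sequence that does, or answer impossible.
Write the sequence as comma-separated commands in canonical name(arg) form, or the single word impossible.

rotate(1, -90), rotate(1, -90), rotate(1, -90)

begin: joint angles (θ0=90°, θ1=90°)
1. rotate(1, -90) → joint angles (θ0=90°, θ1=0°)
2. rotate(1, -90) → joint angles (θ0=90°, θ1=270°)
3. rotate(1, -90) → joint angles (θ0=90°, θ1=270°)
no rival 3-sequence matches.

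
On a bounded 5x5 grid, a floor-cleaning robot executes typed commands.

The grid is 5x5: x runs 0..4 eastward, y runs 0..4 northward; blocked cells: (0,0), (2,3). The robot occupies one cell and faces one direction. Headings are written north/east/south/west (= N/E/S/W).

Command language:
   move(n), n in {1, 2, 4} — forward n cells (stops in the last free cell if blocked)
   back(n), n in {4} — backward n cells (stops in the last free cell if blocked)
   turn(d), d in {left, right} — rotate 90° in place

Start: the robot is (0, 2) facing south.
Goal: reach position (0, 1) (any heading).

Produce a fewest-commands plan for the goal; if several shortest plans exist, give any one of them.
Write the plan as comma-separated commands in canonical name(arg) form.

move(4)

start: (0, 2) facing south
step 1 (move(4)): (0, 1) facing south
no 0-step plan works, so 1 is optimal.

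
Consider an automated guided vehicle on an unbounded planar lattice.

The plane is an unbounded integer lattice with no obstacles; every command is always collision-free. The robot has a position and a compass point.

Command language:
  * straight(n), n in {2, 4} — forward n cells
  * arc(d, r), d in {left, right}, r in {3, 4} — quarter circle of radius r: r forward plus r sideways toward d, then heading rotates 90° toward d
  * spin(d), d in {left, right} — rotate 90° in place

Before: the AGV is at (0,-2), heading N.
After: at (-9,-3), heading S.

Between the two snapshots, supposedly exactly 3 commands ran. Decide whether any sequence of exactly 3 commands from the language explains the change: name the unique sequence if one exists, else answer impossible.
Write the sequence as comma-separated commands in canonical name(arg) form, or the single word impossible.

arc(left, 3), straight(2), arc(left, 4)

key: running arc(left, 4) before arc(left, 3) would end elsewhere — order is forced
begin: at (0,-2), heading N
[1] after arc(left, 3): at (-3,1), heading W
[2] after straight(2): at (-5,1), heading W
[3] after arc(left, 4): at (-9,-3), heading S
no other 3-command option fits: unique.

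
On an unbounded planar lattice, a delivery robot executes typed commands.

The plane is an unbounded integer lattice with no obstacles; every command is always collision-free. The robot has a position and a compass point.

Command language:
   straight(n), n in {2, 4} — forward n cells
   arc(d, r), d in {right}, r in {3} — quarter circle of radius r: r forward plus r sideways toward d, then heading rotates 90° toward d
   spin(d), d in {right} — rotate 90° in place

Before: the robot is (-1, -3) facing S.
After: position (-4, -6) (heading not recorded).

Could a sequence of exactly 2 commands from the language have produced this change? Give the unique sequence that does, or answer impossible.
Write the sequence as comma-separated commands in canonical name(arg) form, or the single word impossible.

arc(right, 3), spin(right)

key: running spin(right) before arc(right, 3) would end elsewhere — order is forced
initial: (-1, -3) facing S
step 1 (arc(right, 3)): (-4, -6) facing W
step 2 (spin(right)): (-4, -6) facing N
uniquely the one of 16 2-step routes that fits.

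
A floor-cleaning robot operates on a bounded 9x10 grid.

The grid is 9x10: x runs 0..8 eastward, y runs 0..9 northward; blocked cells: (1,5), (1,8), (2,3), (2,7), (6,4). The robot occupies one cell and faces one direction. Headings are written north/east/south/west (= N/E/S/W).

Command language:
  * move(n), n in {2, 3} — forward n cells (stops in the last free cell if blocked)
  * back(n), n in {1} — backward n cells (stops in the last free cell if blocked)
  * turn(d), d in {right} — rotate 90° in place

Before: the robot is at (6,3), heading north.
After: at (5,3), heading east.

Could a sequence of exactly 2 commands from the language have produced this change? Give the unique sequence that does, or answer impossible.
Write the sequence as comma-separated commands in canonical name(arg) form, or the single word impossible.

key: running back(1) before turn(right) would end elsewhere — order is forced
from: at (6,3), heading north
1. turn(right) → at (6,3), heading east
2. back(1) → at (5,3), heading east
no rival 2-sequence matches.

turn(right), back(1)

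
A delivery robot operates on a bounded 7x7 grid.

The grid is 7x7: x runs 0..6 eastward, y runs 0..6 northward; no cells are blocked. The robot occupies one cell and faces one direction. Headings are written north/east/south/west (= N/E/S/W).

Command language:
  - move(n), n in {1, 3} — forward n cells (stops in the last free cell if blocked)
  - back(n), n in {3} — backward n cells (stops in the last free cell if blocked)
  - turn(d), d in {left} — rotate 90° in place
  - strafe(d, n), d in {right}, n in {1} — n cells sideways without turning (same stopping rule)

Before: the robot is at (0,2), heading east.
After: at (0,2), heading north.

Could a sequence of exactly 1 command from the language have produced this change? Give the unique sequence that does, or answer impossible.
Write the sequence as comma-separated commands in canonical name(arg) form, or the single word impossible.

turn(left)

key: (0,2) unchanged — the single command moves nothing
from: at (0,2), heading east
step 1 (turn(left)): at (0,2), heading north
no rival 1-sequence matches.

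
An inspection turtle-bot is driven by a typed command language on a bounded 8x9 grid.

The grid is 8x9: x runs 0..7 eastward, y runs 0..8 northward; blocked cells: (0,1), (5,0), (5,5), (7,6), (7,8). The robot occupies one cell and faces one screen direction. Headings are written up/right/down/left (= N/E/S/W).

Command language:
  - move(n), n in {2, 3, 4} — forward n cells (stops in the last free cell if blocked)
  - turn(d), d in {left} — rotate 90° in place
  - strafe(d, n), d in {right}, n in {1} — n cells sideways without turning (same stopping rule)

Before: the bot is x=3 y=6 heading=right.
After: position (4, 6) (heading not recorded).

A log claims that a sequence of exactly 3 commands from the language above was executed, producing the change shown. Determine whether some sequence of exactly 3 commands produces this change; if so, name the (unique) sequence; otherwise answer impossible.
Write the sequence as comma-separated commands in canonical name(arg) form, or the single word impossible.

initial: x=3 y=6 heading=right
[1] after turn(left): x=3 y=6 heading=up
[2] after strafe(right, 1): x=4 y=6 heading=up
[3] after turn(left): x=4 y=6 heading=left
all 125 alternatives checked — unique.

turn(left), strafe(right, 1), turn(left)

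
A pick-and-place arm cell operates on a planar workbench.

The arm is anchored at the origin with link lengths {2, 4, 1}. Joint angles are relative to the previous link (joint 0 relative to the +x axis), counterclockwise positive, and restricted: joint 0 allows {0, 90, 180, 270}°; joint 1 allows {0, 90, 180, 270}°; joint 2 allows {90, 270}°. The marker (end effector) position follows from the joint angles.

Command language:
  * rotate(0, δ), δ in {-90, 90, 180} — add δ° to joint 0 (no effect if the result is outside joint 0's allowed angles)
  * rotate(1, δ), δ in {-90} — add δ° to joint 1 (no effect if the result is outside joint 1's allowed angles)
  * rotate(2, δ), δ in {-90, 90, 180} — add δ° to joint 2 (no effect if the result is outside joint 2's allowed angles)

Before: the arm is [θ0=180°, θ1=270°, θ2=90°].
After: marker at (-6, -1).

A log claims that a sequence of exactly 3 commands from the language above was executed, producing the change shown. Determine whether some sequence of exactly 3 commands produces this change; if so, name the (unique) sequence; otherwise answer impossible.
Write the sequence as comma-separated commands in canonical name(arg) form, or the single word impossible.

initial: [θ0=180°, θ1=270°, θ2=90°]
step 1 (rotate(1, -90)): [θ0=180°, θ1=180°, θ2=90°]
step 2 (rotate(1, -90)): [θ0=180°, θ1=90°, θ2=90°]
step 3 (rotate(1, -90)): [θ0=180°, θ1=0°, θ2=90°]
no other 3-command option fits: unique.

rotate(1, -90), rotate(1, -90), rotate(1, -90)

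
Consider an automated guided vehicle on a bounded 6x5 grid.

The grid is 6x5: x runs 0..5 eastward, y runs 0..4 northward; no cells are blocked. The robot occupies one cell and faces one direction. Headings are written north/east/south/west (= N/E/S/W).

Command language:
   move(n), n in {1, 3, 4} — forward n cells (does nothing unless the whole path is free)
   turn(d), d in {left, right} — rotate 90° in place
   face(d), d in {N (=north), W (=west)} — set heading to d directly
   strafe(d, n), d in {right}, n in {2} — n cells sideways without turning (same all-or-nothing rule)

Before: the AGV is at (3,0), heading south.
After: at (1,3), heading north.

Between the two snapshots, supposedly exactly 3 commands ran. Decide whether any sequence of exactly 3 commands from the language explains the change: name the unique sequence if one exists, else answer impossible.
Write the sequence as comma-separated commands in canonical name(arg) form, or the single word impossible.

key: position moved to (1,3) AND the heading swung to N — translation plus rotation needed
initial: at (3,0), heading south
step 1 (strafe(right, 2)): at (1,0), heading south
step 2 (face(N)): at (1,0), heading north
step 3 (move(3)): at (1,3), heading north
no other 3-command option fits: unique.

strafe(right, 2), face(N), move(3)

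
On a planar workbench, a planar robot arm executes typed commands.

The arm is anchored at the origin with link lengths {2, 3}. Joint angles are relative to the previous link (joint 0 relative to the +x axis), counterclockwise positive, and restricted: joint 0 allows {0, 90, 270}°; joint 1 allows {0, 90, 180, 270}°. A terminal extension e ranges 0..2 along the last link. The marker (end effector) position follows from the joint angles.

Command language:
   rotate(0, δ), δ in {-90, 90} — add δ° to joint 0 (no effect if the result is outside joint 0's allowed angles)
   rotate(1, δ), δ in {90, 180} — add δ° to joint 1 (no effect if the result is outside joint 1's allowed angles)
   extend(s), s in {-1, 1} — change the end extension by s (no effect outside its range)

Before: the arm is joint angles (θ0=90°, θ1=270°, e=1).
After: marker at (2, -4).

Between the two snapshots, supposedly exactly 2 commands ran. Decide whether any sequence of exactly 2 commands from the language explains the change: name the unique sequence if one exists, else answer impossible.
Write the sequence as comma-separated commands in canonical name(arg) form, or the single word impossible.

key: running rotate(0, -90) before rotate(0, 90) would end elsewhere — order is forced
initial: joint angles (θ0=90°, θ1=270°, e=1)
t=1 rotate(0, 90) ⇒ joint angles (θ0=90°, θ1=270°, e=1)
t=2 rotate(0, -90) ⇒ joint angles (θ0=0°, θ1=270°, e=1)
no other 2-command option fits: unique.

rotate(0, 90), rotate(0, -90)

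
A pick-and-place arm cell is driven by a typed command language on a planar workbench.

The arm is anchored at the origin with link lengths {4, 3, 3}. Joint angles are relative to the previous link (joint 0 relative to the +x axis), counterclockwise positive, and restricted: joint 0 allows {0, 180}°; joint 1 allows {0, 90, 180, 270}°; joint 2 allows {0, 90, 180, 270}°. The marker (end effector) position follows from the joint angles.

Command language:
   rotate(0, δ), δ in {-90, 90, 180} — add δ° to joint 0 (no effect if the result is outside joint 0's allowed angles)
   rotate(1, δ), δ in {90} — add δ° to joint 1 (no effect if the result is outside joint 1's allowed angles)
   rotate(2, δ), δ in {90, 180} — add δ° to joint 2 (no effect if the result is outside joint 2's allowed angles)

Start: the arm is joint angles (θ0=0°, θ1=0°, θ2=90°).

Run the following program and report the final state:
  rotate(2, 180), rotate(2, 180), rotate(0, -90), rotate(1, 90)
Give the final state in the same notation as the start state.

joint angles (θ0=0°, θ1=90°, θ2=90°)

t0: joint angles (θ0=0°, θ1=0°, θ2=90°)
step 1 (rotate(2, 180)): joint angles (θ0=0°, θ1=0°, θ2=270°)
step 2 (rotate(2, 180)): joint angles (θ0=0°, θ1=0°, θ2=90°)
step 3 (rotate(0, -90)): joint angles (θ0=0°, θ1=0°, θ2=90°)
step 4 (rotate(1, 90)): joint angles (θ0=0°, θ1=90°, θ2=90°)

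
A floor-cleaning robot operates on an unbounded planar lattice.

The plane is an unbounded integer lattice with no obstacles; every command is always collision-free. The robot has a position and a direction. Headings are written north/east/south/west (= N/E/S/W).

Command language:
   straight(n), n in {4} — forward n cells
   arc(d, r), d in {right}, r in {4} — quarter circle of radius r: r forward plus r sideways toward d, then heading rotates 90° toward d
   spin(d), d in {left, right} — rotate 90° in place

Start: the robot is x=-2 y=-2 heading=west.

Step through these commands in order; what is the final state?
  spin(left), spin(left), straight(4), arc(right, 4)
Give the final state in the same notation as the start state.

t0: x=-2 y=-2 heading=west
[1] after spin(left): x=-2 y=-2 heading=south
[2] after spin(left): x=-2 y=-2 heading=east
[3] after straight(4): x=2 y=-2 heading=east
[4] after arc(right, 4): x=6 y=-6 heading=south

x=6 y=-6 heading=south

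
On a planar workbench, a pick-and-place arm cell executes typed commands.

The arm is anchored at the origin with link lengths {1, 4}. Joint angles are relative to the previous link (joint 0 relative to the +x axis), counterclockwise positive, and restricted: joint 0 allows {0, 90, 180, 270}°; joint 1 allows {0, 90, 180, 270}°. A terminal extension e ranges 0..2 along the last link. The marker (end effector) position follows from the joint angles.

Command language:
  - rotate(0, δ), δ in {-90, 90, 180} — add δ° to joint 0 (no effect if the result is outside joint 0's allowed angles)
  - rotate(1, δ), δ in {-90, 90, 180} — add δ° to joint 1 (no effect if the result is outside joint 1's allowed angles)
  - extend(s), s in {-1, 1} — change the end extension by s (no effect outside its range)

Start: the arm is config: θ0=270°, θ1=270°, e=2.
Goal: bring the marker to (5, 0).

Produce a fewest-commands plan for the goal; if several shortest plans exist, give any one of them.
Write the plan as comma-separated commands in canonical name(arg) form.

rotate(0, -90), rotate(1, -90)

start: config: θ0=270°, θ1=270°, e=2
t=1 rotate(0, -90) ⇒ config: θ0=180°, θ1=270°, e=2
t=2 rotate(1, -90) ⇒ config: θ0=180°, θ1=180°, e=2
shorter routes all fall short; 2 is best.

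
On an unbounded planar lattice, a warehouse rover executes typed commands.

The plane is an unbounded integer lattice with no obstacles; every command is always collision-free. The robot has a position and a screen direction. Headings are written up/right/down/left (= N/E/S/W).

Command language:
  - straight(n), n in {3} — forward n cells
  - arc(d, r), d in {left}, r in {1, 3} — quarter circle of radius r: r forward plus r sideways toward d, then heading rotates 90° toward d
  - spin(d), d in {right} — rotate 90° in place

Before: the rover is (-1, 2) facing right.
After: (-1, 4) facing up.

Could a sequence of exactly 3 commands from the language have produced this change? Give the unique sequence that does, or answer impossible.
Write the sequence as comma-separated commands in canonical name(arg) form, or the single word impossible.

key: order matters: swapping arc(left, 1) and spin(right) lands elsewhere
initial: (-1, 2) facing right
t=1 arc(left, 1) ⇒ (0, 3) facing up
t=2 arc(left, 1) ⇒ (-1, 4) facing left
t=3 spin(right) ⇒ (-1, 4) facing up
no other 3-command option fits: unique.

arc(left, 1), arc(left, 1), spin(right)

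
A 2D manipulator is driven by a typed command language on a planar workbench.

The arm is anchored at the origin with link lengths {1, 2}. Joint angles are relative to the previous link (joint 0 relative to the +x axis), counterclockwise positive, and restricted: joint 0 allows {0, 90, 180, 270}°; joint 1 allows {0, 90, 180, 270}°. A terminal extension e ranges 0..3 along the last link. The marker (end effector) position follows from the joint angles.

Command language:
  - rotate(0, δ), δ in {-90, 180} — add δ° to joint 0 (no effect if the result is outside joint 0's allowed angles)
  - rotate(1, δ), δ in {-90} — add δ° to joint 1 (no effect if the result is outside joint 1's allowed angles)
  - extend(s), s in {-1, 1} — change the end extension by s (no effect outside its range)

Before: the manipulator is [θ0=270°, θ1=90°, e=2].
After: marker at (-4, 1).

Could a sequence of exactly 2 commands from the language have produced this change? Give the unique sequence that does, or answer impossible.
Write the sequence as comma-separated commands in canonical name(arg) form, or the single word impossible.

start: [θ0=270°, θ1=90°, e=2]
t=1 rotate(0, -90) ⇒ [θ0=180°, θ1=90°, e=2]
t=2 rotate(0, -90) ⇒ [θ0=90°, θ1=90°, e=2]
all 25 alternatives checked — unique.

rotate(0, -90), rotate(0, -90)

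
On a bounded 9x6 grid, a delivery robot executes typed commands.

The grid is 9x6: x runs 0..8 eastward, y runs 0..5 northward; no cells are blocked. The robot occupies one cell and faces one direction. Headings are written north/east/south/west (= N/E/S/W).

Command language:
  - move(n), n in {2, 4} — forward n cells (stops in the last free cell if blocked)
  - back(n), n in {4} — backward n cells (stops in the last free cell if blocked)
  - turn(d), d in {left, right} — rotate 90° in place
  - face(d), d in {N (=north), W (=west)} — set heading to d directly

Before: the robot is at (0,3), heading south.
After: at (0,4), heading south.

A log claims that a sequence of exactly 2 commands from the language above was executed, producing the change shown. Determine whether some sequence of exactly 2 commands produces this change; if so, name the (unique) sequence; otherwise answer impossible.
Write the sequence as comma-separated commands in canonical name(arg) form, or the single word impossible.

key: move(4) runs into the grid edge before its full distance
begin: at (0,3), heading south
t=1 move(4) ⇒ at (0,0), heading south
t=2 back(4) ⇒ at (0,4), heading south
no other 2-command option fits: unique.

move(4), back(4)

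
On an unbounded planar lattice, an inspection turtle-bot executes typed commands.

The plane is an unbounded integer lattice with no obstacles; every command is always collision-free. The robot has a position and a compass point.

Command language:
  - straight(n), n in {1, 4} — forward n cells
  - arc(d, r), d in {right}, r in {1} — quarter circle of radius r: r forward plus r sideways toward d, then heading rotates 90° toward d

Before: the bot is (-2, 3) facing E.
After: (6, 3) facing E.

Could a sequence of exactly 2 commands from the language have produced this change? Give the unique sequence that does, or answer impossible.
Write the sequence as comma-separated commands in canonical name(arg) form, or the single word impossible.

key: heading stays E — no command in the sequence turns
begin: (-2, 3) facing E
step 1 (straight(4)): (2, 3) facing E
step 2 (straight(4)): (6, 3) facing E
uniquely the one of 9 2-step routes that fits.

straight(4), straight(4)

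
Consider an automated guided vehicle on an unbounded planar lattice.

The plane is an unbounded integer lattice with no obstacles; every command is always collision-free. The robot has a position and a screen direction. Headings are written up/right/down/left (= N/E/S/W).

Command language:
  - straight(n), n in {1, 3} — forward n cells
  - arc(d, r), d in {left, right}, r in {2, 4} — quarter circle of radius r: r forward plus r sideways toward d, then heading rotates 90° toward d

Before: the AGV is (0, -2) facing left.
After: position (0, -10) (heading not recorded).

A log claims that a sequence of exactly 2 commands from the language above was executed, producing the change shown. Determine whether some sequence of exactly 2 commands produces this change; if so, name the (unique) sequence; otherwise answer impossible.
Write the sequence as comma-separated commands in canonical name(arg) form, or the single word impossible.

start: (0, -2) facing left
t=1 arc(left, 4) ⇒ (-4, -6) facing down
t=2 arc(left, 4) ⇒ (0, -10) facing right
all 36 alternatives checked — unique.

arc(left, 4), arc(left, 4)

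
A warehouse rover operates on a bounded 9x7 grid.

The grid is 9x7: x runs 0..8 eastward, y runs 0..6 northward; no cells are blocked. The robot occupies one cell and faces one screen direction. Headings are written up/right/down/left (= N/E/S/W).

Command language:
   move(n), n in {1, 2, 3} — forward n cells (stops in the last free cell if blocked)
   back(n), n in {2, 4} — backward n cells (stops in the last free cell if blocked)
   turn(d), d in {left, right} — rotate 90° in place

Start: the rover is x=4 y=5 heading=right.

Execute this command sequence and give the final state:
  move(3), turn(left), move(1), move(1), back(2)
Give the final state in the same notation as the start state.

x=7 y=4 heading=up

t0: x=4 y=5 heading=right
[1] after move(3): x=7 y=5 heading=right
[2] after turn(left): x=7 y=5 heading=up
[3] after move(1): x=7 y=6 heading=up
[4] after move(1): x=7 y=6 heading=up
[5] after back(2): x=7 y=4 heading=up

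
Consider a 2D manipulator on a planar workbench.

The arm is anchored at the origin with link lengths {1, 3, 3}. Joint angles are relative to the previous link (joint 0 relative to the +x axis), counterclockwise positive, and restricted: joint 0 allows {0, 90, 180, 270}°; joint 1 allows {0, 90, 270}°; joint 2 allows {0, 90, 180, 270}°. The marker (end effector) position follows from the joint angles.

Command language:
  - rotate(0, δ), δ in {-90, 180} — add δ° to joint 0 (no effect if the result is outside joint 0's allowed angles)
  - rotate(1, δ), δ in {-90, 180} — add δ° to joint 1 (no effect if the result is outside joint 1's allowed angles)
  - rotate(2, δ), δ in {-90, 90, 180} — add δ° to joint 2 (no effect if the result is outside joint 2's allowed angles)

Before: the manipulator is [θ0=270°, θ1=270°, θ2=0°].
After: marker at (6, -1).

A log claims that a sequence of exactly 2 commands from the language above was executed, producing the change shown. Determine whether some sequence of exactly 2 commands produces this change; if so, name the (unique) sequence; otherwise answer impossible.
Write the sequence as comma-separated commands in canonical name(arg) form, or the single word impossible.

rotate(1, -90), rotate(1, 180)

key: order matters: swapping rotate(1, -90) and rotate(1, 180) lands elsewhere
initial: [θ0=270°, θ1=270°, θ2=0°]
1. rotate(1, -90) → [θ0=270°, θ1=270°, θ2=0°]
2. rotate(1, 180) → [θ0=270°, θ1=90°, θ2=0°]
no other 2-command option fits: unique.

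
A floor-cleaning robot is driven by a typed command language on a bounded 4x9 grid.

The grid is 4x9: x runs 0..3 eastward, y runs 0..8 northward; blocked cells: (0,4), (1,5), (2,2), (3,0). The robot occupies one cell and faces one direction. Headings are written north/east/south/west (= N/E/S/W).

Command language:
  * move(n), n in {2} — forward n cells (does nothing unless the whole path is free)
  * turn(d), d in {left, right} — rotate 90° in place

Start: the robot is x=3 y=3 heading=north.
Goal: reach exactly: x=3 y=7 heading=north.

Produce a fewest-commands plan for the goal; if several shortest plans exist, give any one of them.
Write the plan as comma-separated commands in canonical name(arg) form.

move(2), move(2)

t0: x=3 y=3 heading=north
1. move(2) → x=3 y=5 heading=north
2. move(2) → x=3 y=7 heading=north
shorter routes all fall short; 2 is best.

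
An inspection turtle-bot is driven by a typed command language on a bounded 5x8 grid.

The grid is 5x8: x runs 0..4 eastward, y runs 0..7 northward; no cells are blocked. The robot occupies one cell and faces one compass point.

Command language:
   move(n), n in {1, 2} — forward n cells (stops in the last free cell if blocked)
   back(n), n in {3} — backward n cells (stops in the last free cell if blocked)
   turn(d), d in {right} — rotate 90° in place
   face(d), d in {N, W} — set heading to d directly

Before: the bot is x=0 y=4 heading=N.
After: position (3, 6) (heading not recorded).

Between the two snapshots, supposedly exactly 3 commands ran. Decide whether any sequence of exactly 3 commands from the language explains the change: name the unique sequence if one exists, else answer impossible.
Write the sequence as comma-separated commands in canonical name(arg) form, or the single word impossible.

key: running back(3) before move(2) would end elsewhere — order is forced
initial: x=0 y=4 heading=N
1. move(2) → x=0 y=6 heading=N
2. face(W) → x=0 y=6 heading=W
3. back(3) → x=3 y=6 heading=W
all 216 alternatives checked — unique.

move(2), face(W), back(3)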